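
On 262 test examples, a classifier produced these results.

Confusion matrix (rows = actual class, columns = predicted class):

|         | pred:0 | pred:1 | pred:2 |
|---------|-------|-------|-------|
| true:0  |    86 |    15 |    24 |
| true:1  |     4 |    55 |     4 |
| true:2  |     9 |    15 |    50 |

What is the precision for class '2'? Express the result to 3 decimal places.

Take TP from the diagonal, FP from the rest of the '2' prediction marginal, FN from the rest of the '2' actual marginal.
precision = TP/(TP+FP).
2: TP=50, FP=24+4=28 → 50/78 = 0.6410

0.641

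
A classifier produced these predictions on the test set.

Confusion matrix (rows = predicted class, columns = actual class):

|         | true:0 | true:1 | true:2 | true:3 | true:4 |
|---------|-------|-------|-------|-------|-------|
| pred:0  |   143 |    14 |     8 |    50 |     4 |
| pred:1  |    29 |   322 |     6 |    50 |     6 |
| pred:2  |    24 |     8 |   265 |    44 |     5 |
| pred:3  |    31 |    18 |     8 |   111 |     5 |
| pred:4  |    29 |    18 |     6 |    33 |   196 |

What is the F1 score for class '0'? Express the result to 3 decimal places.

Treat '0' as positive and all other classes as negative.
F1 score = 2·TP/(2·TP+FP+FN).
0: TP=143, FP=14+8+50+4=76, FN=29+24+31+29=113 → 286/475 = 0.6021

0.602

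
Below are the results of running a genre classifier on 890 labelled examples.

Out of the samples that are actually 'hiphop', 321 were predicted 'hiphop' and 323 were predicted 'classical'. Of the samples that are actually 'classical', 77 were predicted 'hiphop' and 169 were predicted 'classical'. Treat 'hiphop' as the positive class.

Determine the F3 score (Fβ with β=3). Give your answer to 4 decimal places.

Fβ = (1+β²)·TP / ((1+β²)·TP + β²·FN + FP), with β²=9
= 10·321 / (10·321 + 9·323 + 77) = 0.5182

0.5182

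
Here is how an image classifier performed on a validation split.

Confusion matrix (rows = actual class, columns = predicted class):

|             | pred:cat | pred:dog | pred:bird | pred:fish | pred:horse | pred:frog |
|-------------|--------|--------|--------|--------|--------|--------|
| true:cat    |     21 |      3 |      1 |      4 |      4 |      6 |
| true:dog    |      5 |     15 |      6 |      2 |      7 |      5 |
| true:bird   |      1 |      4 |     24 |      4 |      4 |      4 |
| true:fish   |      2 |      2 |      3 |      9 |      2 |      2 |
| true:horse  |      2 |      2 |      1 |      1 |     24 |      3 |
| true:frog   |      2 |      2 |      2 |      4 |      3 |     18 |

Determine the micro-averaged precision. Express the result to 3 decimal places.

0.544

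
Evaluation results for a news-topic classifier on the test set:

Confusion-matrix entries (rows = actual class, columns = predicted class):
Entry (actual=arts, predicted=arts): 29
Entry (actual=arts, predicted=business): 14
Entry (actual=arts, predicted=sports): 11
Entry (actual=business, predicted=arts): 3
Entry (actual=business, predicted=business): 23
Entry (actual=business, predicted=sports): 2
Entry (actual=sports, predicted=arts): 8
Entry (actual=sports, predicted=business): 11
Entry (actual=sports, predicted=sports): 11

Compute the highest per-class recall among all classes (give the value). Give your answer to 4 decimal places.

Per-class recall (TP/(TP+FN)):
  arts: TP=29, FN=14+11=25 → 29/54 = 0.53704
  business: TP=23, FN=3+2=5 → 23/28 = 0.82143
  sports: TP=11, FN=8+11=19 → 11/30 = 0.36667
Highest is class 'business' with recall = 0.8214.

0.8214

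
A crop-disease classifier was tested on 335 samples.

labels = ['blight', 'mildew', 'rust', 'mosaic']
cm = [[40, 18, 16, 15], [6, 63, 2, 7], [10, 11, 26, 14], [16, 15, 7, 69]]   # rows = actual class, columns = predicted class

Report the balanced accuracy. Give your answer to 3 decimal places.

Balanced accuracy = mean of per-class recall.
  blight: recall = 40/89 = 0.4494
  mildew: recall = 63/78 = 0.8077
  rust: recall = 26/61 = 0.4262
  mosaic: recall = 69/107 = 0.6449
Mean = (0.4494 + 0.8077 + 0.4262 + 0.6449) / 4 = 0.582

0.582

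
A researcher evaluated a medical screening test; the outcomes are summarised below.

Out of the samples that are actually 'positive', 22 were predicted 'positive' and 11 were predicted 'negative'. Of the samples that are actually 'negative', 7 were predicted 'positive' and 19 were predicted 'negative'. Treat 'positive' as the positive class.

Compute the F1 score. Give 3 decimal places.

0.710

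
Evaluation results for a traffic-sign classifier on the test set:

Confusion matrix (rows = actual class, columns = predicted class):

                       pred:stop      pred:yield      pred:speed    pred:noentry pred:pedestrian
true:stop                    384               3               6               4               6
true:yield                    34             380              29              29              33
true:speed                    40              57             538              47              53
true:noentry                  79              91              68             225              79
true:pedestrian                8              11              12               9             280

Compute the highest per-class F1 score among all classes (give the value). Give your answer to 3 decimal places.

0.810

Per-class F1 score (2·TP/(2·TP+FP+FN)):
  stop: TP=384, FP=34+40+79+8=161, FN=3+6+4+6=19 → 768/948 = 0.8101
  yield: TP=380, FP=3+57+91+11=162, FN=34+29+29+33=125 → 760/1047 = 0.7259
  speed: TP=538, FP=6+29+68+12=115, FN=40+57+47+53=197 → 1076/1388 = 0.7752
  noentry: TP=225, FP=4+29+47+9=89, FN=79+91+68+79=317 → 450/856 = 0.5257
  pedestrian: TP=280, FP=6+33+53+79=171, FN=8+11+12+9=40 → 560/771 = 0.7263
Highest is class 'stop' with F1 score = 0.810.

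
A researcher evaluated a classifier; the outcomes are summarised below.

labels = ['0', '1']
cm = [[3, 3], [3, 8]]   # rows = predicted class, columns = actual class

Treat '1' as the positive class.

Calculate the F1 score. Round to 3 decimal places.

0.727

Precision = TP/(TP+FP) = 8/11 = 0.7273
Recall = TP/(TP+FN) = 8/11 = 0.7273
F1 = 2·TP/(2·TP+FP+FN) = 16/22 = 0.727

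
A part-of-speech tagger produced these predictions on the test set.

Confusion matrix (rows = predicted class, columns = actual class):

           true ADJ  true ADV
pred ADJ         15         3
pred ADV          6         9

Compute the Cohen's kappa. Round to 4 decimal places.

0.4407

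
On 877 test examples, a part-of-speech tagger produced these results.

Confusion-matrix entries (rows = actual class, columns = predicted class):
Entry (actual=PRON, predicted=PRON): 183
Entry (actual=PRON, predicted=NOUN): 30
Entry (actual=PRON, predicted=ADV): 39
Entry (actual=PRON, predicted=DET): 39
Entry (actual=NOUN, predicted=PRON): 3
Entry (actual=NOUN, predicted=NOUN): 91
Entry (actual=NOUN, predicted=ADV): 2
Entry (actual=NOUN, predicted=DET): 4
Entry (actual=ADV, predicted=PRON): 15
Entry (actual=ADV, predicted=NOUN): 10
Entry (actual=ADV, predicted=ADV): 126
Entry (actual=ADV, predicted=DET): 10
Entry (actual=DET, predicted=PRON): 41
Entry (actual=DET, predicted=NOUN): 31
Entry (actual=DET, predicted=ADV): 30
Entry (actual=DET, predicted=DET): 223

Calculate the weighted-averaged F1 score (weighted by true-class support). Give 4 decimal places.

0.7113

Per-class F1 score (2·TP/(2·TP+FP+FN)):
  PRON: TP=183, FP=3+15+41=59, FN=30+39+39=108 → 366/533 = 0.68668
  NOUN: TP=91, FP=30+10+31=71, FN=3+2+4=9 → 182/262 = 0.69466
  ADV: TP=126, FP=39+2+30=71, FN=15+10+10=35 → 252/358 = 0.70391
  DET: TP=223, FP=39+4+10=53, FN=41+31+30=102 → 446/601 = 0.74210
Weighted-F1 score = Σ (supportᵢ/N)·F1 scoreᵢ with N=877: (291/877)·0.68668 + (100/877)·0.69466 + (161/877)·0.70391 + (325/877)·0.74210 = 0.7113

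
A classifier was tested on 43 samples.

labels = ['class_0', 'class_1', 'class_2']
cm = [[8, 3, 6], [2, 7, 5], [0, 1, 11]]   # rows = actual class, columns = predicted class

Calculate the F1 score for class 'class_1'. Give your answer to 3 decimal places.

0.560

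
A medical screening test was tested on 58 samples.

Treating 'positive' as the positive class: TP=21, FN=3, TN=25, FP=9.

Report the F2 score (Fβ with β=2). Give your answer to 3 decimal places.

Fβ = (1+β²)·TP / ((1+β²)·TP + β²·FN + FP), with β²=4
= 5·21 / (5·21 + 4·3 + 9) = 0.833

0.833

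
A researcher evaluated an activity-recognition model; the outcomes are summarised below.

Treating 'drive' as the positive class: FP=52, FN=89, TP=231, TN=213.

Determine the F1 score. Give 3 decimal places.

Precision = TP/(TP+FP) = 231/283 = 0.8163
Recall = TP/(TP+FN) = 231/320 = 0.7219
F1 = 2·TP/(2·TP+FP+FN) = 462/603 = 0.766

0.766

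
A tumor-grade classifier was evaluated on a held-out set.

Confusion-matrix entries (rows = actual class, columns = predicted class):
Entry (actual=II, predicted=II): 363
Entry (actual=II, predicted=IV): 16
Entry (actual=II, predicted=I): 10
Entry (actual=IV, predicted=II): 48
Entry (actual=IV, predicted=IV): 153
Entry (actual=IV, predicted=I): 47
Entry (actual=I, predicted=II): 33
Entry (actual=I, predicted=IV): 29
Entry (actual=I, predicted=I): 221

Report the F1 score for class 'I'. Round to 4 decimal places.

Take TP from the diagonal, FP from the rest of the 'I' prediction marginal, FN from the rest of the 'I' actual marginal.
F1 score = 2·TP/(2·TP+FP+FN).
I: TP=221, FP=10+47=57, FN=33+29=62 → 442/561 = 0.78788

0.7879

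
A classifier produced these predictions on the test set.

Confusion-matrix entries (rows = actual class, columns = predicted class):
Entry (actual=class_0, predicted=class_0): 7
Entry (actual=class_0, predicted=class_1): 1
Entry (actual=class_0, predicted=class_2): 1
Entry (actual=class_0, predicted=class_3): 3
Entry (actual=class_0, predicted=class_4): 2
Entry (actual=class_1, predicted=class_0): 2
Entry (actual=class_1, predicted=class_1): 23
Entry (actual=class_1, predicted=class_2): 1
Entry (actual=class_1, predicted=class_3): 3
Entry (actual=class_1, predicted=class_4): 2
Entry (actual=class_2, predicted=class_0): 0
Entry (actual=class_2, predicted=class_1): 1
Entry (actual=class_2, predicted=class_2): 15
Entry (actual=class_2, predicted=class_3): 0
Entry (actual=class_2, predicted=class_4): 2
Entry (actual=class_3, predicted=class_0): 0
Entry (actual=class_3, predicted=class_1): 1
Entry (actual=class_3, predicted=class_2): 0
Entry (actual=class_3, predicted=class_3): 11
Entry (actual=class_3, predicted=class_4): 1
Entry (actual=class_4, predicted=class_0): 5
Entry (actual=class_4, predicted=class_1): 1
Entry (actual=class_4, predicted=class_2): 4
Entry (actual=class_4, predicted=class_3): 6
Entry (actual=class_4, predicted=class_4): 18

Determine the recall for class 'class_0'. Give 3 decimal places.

0.500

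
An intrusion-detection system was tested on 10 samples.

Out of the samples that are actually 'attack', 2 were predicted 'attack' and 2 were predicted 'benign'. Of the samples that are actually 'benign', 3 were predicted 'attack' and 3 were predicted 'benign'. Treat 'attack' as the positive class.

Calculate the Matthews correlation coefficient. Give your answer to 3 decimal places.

MCC = (TP·TN − FP·FN) / √((TP+FP)(TP+FN)(TN+FP)(TN+FN))
Numerator = 2·3 − 3·2 = 0
Denominator = √(5·4·6·5) = √600 = 24.4949
MCC = 0 / 24.4949 = 0.000

0.000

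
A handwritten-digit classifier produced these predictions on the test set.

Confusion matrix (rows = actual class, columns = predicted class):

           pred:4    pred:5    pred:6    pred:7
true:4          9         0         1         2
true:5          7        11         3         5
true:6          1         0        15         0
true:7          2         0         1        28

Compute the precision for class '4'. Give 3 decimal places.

0.474

precision = TP/(TP+FP).
4: TP=9, FP=7+1+2=10 → 9/19 = 0.4737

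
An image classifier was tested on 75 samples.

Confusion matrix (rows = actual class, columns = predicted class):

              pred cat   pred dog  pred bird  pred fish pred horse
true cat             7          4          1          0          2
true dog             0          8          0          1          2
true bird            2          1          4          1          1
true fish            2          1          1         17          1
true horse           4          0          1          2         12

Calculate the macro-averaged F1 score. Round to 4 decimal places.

0.6124

Per-class F1 score (2·TP/(2·TP+FP+FN)):
  cat: TP=7, FP=0+2+2+4=8, FN=4+1+0+2=7 → 14/29 = 0.48276
  dog: TP=8, FP=4+1+1+0=6, FN=0+0+1+2=3 → 16/25 = 0.64000
  bird: TP=4, FP=1+0+1+1=3, FN=2+1+1+1=5 → 8/16 = 0.50000
  fish: TP=17, FP=0+1+1+2=4, FN=2+1+1+1=5 → 34/43 = 0.79070
  horse: TP=12, FP=2+2+1+1=6, FN=4+0+1+2=7 → 24/37 = 0.64865
Macro-F1 score = mean = (0.48276 + 0.64000 + 0.50000 + 0.79070 + 0.64865) / 5 = 0.6124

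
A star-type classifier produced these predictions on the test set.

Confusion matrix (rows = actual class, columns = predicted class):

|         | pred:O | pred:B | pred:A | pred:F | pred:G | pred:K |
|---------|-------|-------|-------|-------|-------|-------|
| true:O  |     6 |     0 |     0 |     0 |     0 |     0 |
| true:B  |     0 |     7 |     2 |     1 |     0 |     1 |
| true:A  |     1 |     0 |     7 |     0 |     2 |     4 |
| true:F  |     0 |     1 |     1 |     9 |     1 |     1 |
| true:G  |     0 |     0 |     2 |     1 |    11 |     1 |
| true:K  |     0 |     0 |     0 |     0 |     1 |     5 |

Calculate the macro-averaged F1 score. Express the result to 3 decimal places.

0.706

Per-class F1 score (2·TP/(2·TP+FP+FN)):
  O: TP=6, FP=0+1+0+0+0=1, FN=0+0+0+0+0=0 → 12/13 = 0.9231
  B: TP=7, FP=0+0+1+0+0=1, FN=0+2+1+0+1=4 → 14/19 = 0.7368
  A: TP=7, FP=0+2+1+2+0=5, FN=1+0+0+2+4=7 → 14/26 = 0.5385
  F: TP=9, FP=0+1+0+1+0=2, FN=0+1+1+1+1=4 → 18/24 = 0.7500
  G: TP=11, FP=0+0+2+1+1=4, FN=0+0+2+1+1=4 → 22/30 = 0.7333
  K: TP=5, FP=0+1+4+1+1=7, FN=0+0+0+0+1=1 → 10/18 = 0.5556
Macro-F1 score = mean = (0.9231 + 0.7368 + 0.5385 + 0.7500 + 0.7333 + 0.5556) / 6 = 0.706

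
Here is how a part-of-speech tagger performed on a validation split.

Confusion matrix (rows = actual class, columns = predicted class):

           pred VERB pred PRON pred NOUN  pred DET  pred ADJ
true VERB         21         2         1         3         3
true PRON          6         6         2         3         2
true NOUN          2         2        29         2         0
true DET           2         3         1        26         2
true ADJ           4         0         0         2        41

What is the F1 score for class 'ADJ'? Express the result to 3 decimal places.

0.863

Take TP from the diagonal, FP from the rest of the 'ADJ' prediction marginal, FN from the rest of the 'ADJ' actual marginal.
F1 score = 2·TP/(2·TP+FP+FN).
ADJ: TP=41, FP=3+2+0+2=7, FN=4+0+0+2=6 → 82/95 = 0.8632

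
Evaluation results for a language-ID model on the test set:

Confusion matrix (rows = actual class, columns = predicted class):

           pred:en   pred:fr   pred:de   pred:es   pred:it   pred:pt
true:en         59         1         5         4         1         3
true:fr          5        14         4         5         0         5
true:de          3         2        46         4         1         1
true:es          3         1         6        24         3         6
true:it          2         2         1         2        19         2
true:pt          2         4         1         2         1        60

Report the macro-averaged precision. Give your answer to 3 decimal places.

0.706

Per-class precision (TP/(TP+FP)):
  en: TP=59, FP=5+3+3+2+2=15 → 59/74 = 0.7973
  fr: TP=14, FP=1+2+1+2+4=10 → 14/24 = 0.5833
  de: TP=46, FP=5+4+6+1+1=17 → 46/63 = 0.7302
  es: TP=24, FP=4+5+4+2+2=17 → 24/41 = 0.5854
  it: TP=19, FP=1+0+1+3+1=6 → 19/25 = 0.7600
  pt: TP=60, FP=3+5+1+6+2=17 → 60/77 = 0.7792
Macro-precision = mean = (0.7973 + 0.5833 + 0.7302 + 0.5854 + 0.7600 + 0.7792) / 6 = 0.706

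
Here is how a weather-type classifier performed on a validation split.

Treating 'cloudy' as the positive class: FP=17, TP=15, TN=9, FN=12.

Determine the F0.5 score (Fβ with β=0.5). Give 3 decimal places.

Fβ = (1+β²)·TP / ((1+β²)·TP + β²·FN + FP), with β²=1/4
= 1.25·15 / (1.25·15 + 0.25·12 + 17) = 0.484

0.484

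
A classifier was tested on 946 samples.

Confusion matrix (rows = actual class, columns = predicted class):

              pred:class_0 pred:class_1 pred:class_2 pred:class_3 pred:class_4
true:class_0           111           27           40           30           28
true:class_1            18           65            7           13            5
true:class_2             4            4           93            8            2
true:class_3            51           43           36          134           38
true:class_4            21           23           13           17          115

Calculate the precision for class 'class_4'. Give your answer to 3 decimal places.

precision = TP/(TP+FP).
class_4: TP=115, FP=28+5+2+38=73 → 115/188 = 0.6117

0.612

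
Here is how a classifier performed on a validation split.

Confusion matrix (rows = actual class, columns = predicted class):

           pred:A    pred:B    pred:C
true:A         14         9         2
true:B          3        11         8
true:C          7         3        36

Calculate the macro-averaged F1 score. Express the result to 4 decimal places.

0.6143

Per-class F1 score (2·TP/(2·TP+FP+FN)):
  A: TP=14, FP=3+7=10, FN=9+2=11 → 28/49 = 0.57143
  B: TP=11, FP=9+3=12, FN=3+8=11 → 22/45 = 0.48889
  C: TP=36, FP=2+8=10, FN=7+3=10 → 72/92 = 0.78261
Macro-F1 score = mean = (0.57143 + 0.48889 + 0.78261) / 3 = 0.6143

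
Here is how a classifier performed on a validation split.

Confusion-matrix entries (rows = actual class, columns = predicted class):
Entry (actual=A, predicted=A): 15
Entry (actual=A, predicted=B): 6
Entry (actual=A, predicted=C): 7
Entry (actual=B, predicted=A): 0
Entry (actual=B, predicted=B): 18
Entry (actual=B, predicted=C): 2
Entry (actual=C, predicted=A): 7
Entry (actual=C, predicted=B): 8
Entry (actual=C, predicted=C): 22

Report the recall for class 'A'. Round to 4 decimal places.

Take TP from the diagonal, FP from the rest of the 'A' prediction marginal, FN from the rest of the 'A' actual marginal.
recall = TP/(TP+FN).
A: TP=15, FN=6+7=13 → 15/28 = 0.53571

0.5357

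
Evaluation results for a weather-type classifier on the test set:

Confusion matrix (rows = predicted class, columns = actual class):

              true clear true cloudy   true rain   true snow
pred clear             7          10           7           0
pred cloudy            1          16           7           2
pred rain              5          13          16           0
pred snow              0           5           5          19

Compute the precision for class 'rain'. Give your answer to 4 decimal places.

Take TP from the diagonal, FP from the rest of the 'rain' prediction marginal, FN from the rest of the 'rain' actual marginal.
precision = TP/(TP+FP).
rain: TP=16, FP=5+13+0=18 → 16/34 = 0.47059

0.4706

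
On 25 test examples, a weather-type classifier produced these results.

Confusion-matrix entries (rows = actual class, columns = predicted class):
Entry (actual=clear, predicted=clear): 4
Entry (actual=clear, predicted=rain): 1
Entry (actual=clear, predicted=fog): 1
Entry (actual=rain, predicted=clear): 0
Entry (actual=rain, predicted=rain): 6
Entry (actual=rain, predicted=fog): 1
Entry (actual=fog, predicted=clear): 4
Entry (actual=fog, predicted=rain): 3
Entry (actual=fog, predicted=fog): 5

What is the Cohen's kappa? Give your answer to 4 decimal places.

Observed agreement pₒ = trace/N = 15/25 = 0.60000
Expected agreement pₑ = Σ (rowᵢ·colᵢ)/N² = (6·8 + 7·10 + 12·7)/25² = 0.32320
κ = (pₒ − pₑ)/(1 − pₑ) = (0.60000 − 0.32320)/(1 − 0.32320) = 0.4090

0.4090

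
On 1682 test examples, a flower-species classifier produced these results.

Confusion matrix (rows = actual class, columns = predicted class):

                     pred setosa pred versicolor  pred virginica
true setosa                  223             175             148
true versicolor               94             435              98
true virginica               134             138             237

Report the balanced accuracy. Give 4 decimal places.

0.5226

Balanced accuracy = mean of per-class recall.
  setosa: recall = 223/546 = 0.40842
  versicolor: recall = 435/627 = 0.69378
  virginica: recall = 237/509 = 0.46562
Mean = (0.40842 + 0.69378 + 0.46562) / 3 = 0.5226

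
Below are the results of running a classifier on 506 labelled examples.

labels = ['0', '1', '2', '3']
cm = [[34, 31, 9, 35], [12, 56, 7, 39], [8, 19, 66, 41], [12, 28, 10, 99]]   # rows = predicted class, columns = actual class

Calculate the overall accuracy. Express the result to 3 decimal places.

0.504

Accuracy = trace / total = (34+56+66+99=255) / 506 = 255/506 = 0.504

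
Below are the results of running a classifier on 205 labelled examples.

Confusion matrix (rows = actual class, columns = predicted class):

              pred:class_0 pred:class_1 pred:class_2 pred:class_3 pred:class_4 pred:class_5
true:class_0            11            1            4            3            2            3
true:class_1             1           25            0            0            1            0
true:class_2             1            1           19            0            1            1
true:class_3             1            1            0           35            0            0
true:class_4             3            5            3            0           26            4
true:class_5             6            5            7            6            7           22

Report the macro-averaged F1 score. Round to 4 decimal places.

0.6628

Per-class F1 score (2·TP/(2·TP+FP+FN)):
  class_0: TP=11, FP=1+1+1+3+6=12, FN=1+4+3+2+3=13 → 22/47 = 0.46809
  class_1: TP=25, FP=1+1+1+5+5=13, FN=1+0+0+1+0=2 → 50/65 = 0.76923
  class_2: TP=19, FP=4+0+0+3+7=14, FN=1+1+0+1+1=4 → 38/56 = 0.67857
  class_3: TP=35, FP=3+0+0+0+6=9, FN=1+1+0+0+0=2 → 70/81 = 0.86420
  class_4: TP=26, FP=2+1+1+0+7=11, FN=3+5+3+0+4=15 → 52/78 = 0.66667
  class_5: TP=22, FP=3+0+1+0+4=8, FN=6+5+7+6+7=31 → 44/83 = 0.53012
Macro-F1 score = mean = (0.46809 + 0.76923 + 0.67857 + 0.86420 + 0.66667 + 0.53012) / 6 = 0.6628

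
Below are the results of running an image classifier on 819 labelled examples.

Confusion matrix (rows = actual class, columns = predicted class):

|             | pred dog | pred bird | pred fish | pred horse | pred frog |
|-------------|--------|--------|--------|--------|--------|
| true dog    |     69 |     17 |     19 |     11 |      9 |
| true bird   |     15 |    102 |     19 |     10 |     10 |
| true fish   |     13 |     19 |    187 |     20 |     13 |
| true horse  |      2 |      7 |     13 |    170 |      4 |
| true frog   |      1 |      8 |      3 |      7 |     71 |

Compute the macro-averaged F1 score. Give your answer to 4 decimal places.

0.7148

Per-class F1 score (2·TP/(2·TP+FP+FN)):
  dog: TP=69, FP=15+13+2+1=31, FN=17+19+11+9=56 → 138/225 = 0.61333
  bird: TP=102, FP=17+19+7+8=51, FN=15+19+10+10=54 → 204/309 = 0.66019
  fish: TP=187, FP=19+19+13+3=54, FN=13+19+20+13=65 → 374/493 = 0.75862
  horse: TP=170, FP=11+10+20+7=48, FN=2+7+13+4=26 → 340/414 = 0.82126
  frog: TP=71, FP=9+10+13+4=36, FN=1+8+3+7=19 → 142/197 = 0.72081
Macro-F1 score = mean = (0.61333 + 0.66019 + 0.75862 + 0.82126 + 0.72081) / 5 = 0.7148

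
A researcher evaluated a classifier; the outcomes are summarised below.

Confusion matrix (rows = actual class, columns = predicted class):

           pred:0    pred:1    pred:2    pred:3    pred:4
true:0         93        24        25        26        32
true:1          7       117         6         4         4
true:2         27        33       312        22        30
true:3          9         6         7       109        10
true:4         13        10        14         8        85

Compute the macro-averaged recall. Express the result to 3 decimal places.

0.695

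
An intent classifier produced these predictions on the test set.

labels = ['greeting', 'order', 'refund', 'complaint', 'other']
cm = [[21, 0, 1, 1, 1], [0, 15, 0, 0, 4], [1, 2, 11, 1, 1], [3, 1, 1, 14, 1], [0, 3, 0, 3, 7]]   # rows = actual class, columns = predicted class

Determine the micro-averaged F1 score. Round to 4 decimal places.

Micro-averaging pools counts across classes: ΣTP=68, ΣFP=24, ΣFN=24.
Micro-F1 score = 2·TP/(2·TP+FP+FN) on pooled counts = 0.7391 (equals overall accuracy in single-label multiclass).

0.7391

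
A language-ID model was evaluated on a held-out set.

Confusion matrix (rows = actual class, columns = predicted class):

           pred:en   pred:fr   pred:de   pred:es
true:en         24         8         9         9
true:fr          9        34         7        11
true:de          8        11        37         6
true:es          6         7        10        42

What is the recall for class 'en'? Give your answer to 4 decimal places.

0.4800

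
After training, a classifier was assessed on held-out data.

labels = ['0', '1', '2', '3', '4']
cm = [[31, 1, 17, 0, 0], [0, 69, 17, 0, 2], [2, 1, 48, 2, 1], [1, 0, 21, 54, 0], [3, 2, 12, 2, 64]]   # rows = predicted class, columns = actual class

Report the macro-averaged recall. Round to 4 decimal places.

Per-class recall (TP/(TP+FN)):
  0: TP=31, FN=0+2+1+3=6 → 31/37 = 0.83784
  1: TP=69, FN=1+1+0+2=4 → 69/73 = 0.94521
  2: TP=48, FN=17+17+21+12=67 → 48/115 = 0.41739
  3: TP=54, FN=0+0+2+2=4 → 54/58 = 0.93103
  4: TP=64, FN=0+2+1+0=3 → 64/67 = 0.95522
Macro-recall = mean = (0.83784 + 0.94521 + 0.41739 + 0.93103 + 0.95522) / 5 = 0.8173

0.8173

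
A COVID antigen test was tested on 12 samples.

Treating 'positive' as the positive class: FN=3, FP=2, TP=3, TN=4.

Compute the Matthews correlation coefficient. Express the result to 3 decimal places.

0.169

MCC = (TP·TN − FP·FN) / √((TP+FP)(TP+FN)(TN+FP)(TN+FN))
Numerator = 3·4 − 2·3 = 6
Denominator = √(5·6·6·7) = √1260 = 35.4965
MCC = 6 / 35.4965 = 0.169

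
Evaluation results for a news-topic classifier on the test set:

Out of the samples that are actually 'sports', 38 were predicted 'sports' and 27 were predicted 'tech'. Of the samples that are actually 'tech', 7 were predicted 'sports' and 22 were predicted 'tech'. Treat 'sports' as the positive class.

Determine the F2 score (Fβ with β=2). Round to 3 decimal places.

0.623

Fβ = (1+β²)·TP / ((1+β²)·TP + β²·FN + FP), with β²=4
= 5·38 / (5·38 + 4·27 + 7) = 0.623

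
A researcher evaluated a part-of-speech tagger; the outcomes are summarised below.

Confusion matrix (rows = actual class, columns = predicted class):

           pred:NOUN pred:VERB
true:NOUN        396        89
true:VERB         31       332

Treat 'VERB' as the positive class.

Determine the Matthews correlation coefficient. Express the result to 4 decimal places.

0.7235

MCC = (TP·TN − FP·FN) / √((TP+FP)(TP+FN)(TN+FP)(TN+FN))
Numerator = 332·396 − 89·31 = 128713
Denominator = √(421·363·485·427) = √31648879185 = 177901.3187
MCC = 128713 / 177901.3187 = 0.7235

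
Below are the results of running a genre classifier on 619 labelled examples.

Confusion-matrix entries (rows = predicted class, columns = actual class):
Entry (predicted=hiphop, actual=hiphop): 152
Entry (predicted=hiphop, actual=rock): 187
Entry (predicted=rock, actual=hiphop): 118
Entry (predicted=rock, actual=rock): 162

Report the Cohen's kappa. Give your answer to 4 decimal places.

Observed agreement pₒ = trace/N = 314/619 = 0.50727
Expected agreement pₑ = Σ (rowᵢ·colᵢ)/N² = (270·339 + 349·280)/619² = 0.49392
κ = (pₒ − pₑ)/(1 − pₑ) = (0.50727 − 0.49392)/(1 − 0.49392) = 0.0264

0.0264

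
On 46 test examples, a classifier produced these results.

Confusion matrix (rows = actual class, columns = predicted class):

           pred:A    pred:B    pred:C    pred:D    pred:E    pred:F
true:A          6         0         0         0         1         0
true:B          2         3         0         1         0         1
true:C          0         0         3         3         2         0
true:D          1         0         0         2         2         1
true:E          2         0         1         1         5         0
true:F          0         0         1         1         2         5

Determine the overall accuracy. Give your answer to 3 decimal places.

0.522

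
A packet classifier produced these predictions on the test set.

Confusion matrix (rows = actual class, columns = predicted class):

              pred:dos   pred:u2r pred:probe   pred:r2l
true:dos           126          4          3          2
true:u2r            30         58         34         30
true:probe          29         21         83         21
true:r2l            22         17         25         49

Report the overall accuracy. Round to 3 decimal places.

0.570

Accuracy = trace / total = (126+58+83+49=316) / 554 = 316/554 = 0.570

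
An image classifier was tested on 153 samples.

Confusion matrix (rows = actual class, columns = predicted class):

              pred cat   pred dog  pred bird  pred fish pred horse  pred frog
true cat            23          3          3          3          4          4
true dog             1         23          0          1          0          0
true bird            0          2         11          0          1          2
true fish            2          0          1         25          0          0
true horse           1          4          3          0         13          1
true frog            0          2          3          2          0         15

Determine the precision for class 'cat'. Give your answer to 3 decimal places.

0.852

One-vs-rest for 'cat': TP = diagonal; FP = other classes predicted 'cat'; FN = 'cat' predicted as other.
precision = TP/(TP+FP).
cat: TP=23, FP=1+0+2+1+0=4 → 23/27 = 0.8519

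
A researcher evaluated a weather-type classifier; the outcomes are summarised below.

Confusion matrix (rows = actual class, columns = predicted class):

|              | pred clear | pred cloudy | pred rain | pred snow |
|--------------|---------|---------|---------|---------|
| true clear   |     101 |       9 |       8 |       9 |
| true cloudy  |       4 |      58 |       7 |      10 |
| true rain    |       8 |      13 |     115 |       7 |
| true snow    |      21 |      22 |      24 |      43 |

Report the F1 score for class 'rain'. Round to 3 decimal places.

One-vs-rest for 'rain': TP = diagonal; FP = other classes predicted 'rain'; FN = 'rain' predicted as other.
F1 score = 2·TP/(2·TP+FP+FN).
rain: TP=115, FP=8+7+24=39, FN=8+13+7=28 → 230/297 = 0.7744

0.774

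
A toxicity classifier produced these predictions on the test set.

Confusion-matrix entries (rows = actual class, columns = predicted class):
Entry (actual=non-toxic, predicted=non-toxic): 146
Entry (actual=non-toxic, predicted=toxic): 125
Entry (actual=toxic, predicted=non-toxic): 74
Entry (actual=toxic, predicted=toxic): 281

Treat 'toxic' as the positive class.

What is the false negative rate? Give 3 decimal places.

FNR = FN/(FN+TP) = 74/(74+281) = 0.208

0.208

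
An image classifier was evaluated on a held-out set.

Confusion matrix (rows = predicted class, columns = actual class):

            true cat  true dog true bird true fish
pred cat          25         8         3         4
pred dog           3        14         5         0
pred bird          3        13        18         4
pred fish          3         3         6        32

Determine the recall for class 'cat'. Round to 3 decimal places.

0.735

Take TP from the diagonal, FP from the rest of the 'cat' prediction marginal, FN from the rest of the 'cat' actual marginal.
recall = TP/(TP+FN).
cat: TP=25, FN=3+3+3=9 → 25/34 = 0.7353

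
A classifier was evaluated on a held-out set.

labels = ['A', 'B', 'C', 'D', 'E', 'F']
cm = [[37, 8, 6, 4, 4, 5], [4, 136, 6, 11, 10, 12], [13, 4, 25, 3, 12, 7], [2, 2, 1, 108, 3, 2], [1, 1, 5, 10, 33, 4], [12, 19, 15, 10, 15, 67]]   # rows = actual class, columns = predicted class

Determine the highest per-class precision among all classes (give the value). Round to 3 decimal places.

0.800

Per-class precision (TP/(TP+FP)):
  A: TP=37, FP=4+13+2+1+12=32 → 37/69 = 0.5362
  B: TP=136, FP=8+4+2+1+19=34 → 136/170 = 0.8000
  C: TP=25, FP=6+6+1+5+15=33 → 25/58 = 0.4310
  D: TP=108, FP=4+11+3+10+10=38 → 108/146 = 0.7397
  E: TP=33, FP=4+10+12+3+15=44 → 33/77 = 0.4286
  F: TP=67, FP=5+12+7+2+4=30 → 67/97 = 0.6907
Highest is class 'B' with precision = 0.800.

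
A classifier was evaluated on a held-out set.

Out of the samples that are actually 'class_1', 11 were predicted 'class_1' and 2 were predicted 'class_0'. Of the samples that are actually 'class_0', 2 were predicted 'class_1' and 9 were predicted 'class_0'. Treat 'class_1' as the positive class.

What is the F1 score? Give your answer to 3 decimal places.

0.846

Precision = TP/(TP+FP) = 11/13 = 0.8462
Recall = TP/(TP+FN) = 11/13 = 0.8462
F1 = 2·TP/(2·TP+FP+FN) = 22/26 = 0.846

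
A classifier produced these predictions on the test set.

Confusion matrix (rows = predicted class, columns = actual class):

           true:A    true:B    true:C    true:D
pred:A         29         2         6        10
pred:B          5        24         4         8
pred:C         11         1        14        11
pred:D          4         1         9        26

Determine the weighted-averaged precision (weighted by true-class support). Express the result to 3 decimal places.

Per-class precision (TP/(TP+FP)):
  A: TP=29, FP=2+6+10=18 → 29/47 = 0.6170
  B: TP=24, FP=5+4+8=17 → 24/41 = 0.5854
  C: TP=14, FP=11+1+11=23 → 14/37 = 0.3784
  D: TP=26, FP=4+1+9=14 → 26/40 = 0.6500
Weighted-precision = Σ (supportᵢ/N)·precisionᵢ with N=165: (49/165)·0.6170 + (28/165)·0.5854 + (33/165)·0.3784 + (55/165)·0.6500 = 0.575

0.575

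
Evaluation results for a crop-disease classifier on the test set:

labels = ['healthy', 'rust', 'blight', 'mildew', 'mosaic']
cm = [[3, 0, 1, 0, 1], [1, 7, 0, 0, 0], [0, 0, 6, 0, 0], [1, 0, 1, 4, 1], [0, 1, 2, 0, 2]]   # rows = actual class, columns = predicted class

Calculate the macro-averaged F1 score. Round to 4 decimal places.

Per-class F1 score (2·TP/(2·TP+FP+FN)):
  healthy: TP=3, FP=1+0+1+0=2, FN=0+1+0+1=2 → 6/10 = 0.60000
  rust: TP=7, FP=0+0+0+1=1, FN=1+0+0+0=1 → 14/16 = 0.87500
  blight: TP=6, FP=1+0+1+2=4, FN=0+0+0+0=0 → 12/16 = 0.75000
  mildew: TP=4, FP=0+0+0+0=0, FN=1+0+1+1=3 → 8/11 = 0.72727
  mosaic: TP=2, FP=1+0+0+1=2, FN=0+1+2+0=3 → 4/9 = 0.44444
Macro-F1 score = mean = (0.60000 + 0.87500 + 0.75000 + 0.72727 + 0.44444) / 5 = 0.6793

0.6793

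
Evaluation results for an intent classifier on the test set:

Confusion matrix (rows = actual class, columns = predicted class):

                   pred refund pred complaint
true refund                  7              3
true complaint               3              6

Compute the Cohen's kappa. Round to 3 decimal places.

0.367

Observed agreement pₒ = trace/N = 13/19 = 0.6842
Expected agreement pₑ = Σ (rowᵢ·colᵢ)/N² = (10·10 + 9·9)/19² = 0.5014
κ = (pₒ − pₑ)/(1 − pₑ) = (0.6842 − 0.5014)/(1 − 0.5014) = 0.367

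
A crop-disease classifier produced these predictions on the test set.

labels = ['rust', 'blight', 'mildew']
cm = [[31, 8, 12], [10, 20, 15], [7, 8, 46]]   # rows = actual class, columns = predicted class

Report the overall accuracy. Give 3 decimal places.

0.618

Accuracy = trace / total = (31+20+46=97) / 157 = 97/157 = 0.618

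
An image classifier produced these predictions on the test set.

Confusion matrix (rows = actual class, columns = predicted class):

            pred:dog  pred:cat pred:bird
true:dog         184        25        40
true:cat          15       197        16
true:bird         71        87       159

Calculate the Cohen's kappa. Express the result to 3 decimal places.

Observed agreement pₒ = trace/N = 540/794 = 0.6801
Expected agreement pₑ = Σ (rowᵢ·colᵢ)/N² = (249·270 + 228·309 + 317·215)/794² = 0.3265
κ = (pₒ − pₑ)/(1 − pₑ) = (0.6801 − 0.3265)/(1 − 0.3265) = 0.525

0.525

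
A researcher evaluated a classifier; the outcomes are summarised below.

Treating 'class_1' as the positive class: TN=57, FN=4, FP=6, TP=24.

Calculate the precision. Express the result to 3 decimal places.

0.800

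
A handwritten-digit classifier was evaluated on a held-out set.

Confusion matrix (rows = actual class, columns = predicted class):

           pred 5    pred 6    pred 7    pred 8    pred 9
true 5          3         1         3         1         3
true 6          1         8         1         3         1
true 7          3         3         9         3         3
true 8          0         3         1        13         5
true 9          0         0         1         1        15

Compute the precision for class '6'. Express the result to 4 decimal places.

0.5333

Take TP from the diagonal, FP from the rest of the '6' prediction marginal, FN from the rest of the '6' actual marginal.
precision = TP/(TP+FP).
6: TP=8, FP=1+3+3+0=7 → 8/15 = 0.53333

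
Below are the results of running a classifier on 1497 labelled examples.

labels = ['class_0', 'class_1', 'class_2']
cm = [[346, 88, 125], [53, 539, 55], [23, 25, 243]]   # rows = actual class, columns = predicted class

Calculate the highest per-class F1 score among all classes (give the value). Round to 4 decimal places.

0.8299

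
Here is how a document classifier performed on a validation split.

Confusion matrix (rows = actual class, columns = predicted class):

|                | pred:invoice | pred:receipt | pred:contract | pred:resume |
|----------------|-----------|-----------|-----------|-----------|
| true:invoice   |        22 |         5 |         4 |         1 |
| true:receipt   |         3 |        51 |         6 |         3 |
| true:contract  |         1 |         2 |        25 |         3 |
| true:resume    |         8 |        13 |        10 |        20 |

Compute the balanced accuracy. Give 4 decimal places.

0.6739

Balanced accuracy = mean of per-class recall.
  invoice: recall = 22/32 = 0.68750
  receipt: recall = 51/63 = 0.80952
  contract: recall = 25/31 = 0.80645
  resume: recall = 20/51 = 0.39216
Mean = (0.68750 + 0.80952 + 0.80645 + 0.39216) / 4 = 0.6739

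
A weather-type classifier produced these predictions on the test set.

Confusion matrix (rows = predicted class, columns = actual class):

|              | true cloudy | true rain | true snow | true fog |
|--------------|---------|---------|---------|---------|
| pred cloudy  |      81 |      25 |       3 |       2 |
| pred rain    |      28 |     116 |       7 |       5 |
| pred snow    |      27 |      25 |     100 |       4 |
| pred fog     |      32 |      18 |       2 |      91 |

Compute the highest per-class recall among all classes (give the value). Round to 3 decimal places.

0.893

Per-class recall (TP/(TP+FN)):
  cloudy: TP=81, FN=28+27+32=87 → 81/168 = 0.4821
  rain: TP=116, FN=25+25+18=68 → 116/184 = 0.6304
  snow: TP=100, FN=3+7+2=12 → 100/112 = 0.8929
  fog: TP=91, FN=2+5+4=11 → 91/102 = 0.8922
Highest is class 'snow' with recall = 0.893.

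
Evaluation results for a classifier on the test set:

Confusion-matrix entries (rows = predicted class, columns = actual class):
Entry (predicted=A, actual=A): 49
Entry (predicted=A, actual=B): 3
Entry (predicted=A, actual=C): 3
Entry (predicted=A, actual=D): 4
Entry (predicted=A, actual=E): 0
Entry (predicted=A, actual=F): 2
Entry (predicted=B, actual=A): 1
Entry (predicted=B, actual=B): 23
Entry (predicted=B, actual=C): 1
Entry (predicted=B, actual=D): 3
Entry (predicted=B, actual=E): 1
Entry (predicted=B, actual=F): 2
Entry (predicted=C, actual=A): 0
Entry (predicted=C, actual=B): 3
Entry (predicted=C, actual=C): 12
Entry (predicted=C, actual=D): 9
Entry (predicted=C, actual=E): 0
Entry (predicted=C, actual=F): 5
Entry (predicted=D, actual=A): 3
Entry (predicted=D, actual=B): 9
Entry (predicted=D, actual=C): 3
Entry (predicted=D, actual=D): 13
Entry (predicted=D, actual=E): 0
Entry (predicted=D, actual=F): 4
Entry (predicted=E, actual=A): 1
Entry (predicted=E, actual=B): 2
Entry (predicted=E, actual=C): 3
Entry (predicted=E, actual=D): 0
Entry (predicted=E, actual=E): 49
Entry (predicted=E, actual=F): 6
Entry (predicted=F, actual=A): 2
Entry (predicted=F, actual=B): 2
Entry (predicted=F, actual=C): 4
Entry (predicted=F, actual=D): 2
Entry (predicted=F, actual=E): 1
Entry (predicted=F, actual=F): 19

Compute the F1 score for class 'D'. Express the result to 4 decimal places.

0.4127

Treat 'D' as positive and all other classes as negative.
F1 score = 2·TP/(2·TP+FP+FN).
D: TP=13, FP=3+9+3+0+4=19, FN=4+3+9+0+2=18 → 26/63 = 0.41270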